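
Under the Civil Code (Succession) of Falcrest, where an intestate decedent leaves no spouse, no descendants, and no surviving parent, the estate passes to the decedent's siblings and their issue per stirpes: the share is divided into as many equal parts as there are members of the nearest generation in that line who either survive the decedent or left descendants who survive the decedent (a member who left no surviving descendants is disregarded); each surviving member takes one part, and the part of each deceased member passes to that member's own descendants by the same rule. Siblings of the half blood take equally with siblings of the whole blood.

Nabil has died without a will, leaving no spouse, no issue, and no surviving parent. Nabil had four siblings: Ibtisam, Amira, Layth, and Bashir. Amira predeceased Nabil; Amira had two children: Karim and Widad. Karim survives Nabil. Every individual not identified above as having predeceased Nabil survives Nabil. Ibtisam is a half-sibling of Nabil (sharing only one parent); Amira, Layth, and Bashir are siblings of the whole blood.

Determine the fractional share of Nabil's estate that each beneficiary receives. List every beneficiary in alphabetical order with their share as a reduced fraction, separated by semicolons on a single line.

Bashir 1/4; Ibtisam 1/4; Karim 1/8; Layth 1/4; Widad 1/8

No spouse, descendants, or parent survives, so the estate passes to Nabil's siblings per stirpes.
Half-blood and whole-blood siblings take equally under the stated rule.
The estate is divided into 4 equal shares of 1/4 among Ibtisam, Amira, Layth, Bashir.
Ibtisam is living and takes 1/4.
Amira predeceased; the 1/4 allotted to Amira's branch passes to Amira's issue by representation.
The 1/4 is divided into 2 equal shares of 1/8 among Karim, Widad.
Karim is living and takes 1/8.
Widad is living and takes 1/8.
Layth is living and takes 1/4.
Bashir is living and takes 1/4.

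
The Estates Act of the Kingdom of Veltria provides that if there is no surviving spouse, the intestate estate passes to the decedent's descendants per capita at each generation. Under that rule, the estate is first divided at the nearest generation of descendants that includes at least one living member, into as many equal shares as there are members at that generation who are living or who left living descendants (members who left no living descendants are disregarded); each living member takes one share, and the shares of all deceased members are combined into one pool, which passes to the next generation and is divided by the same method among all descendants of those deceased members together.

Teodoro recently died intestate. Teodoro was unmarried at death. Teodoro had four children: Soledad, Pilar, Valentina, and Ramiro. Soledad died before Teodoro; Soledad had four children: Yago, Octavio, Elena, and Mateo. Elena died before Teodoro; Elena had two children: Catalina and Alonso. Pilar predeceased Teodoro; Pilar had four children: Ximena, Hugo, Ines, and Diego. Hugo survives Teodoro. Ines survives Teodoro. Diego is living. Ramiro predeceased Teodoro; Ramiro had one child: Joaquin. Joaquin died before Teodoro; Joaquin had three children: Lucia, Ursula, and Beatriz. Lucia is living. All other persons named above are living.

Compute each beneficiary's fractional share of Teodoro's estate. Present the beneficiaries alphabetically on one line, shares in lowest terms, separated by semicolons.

There is no surviving spouse, so the entire estate passes to Teodoro's descendants per capita at each generation.
At generation 1 (Soledad, Pilar, Valentina, Ramiro) there are 4 shares of (1)/4 = 1/4 each.
Living: Valentina — each takes 1/4.
Deceased: Soledad, Pilar, and Ramiro. Their combined 3/4 is pooled and carried to generation 2.
At generation 2 (Yago, Octavio, Elena, Mateo, Ximena, Hugo, Ines, Diego, Joaquin) there are 9 shares of (3/4)/9 = 1/12 each.
Living: Yago, Octavio, Mateo, Ximena, Hugo, Ines, and Diego — each takes 1/12.
Deceased: Elena and Joaquin. Their combined 1/6 is pooled and carried to generation 3.
At generation 3 (Catalina, Alonso, Lucia, Ursula, Beatriz) there are 5 shares of (1/6)/5 = 1/30 each.
Living: Catalina, Alonso, Lucia, Ursula, and Beatriz — each takes 1/30.

Alonso 1/30; Beatriz 1/30; Catalina 1/30; Diego 1/12; Hugo 1/12; Ines 1/12; Lucia 1/30; Mateo 1/12; Octavio 1/12; Ursula 1/30; Valentina 1/4; Ximena 1/12; Yago 1/12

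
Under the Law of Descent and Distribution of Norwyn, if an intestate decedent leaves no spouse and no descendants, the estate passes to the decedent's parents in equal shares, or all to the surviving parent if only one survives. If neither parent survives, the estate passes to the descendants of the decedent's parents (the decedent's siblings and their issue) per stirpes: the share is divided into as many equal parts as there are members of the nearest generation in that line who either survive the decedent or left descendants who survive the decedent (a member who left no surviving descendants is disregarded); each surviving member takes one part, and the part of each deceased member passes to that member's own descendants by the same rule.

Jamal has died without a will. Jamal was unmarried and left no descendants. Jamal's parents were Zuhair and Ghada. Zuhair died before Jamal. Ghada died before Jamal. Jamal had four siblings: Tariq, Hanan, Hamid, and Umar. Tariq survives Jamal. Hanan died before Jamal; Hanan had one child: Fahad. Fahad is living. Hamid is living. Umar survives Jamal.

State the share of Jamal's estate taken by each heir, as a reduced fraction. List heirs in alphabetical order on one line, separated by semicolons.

Fahad 1/4; Hamid 1/4; Tariq 1/4; Umar 1/4

Neither parent survives and there are no descendants, so the estate passes to Jamal's siblings and their issue per stirpes.
The estate is divided into 4 equal shares of 1/4 among Tariq, Hanan, Hamid, Umar.
Tariq is living and takes 1/4.
Hanan predeceased; the 1/4 allotted to Hanan's branch passes to Hanan's issue by representation.
Fahad is the sole taker at this level and receives the full 1/4.
Hamid is living and takes 1/4.
Umar is living and takes 1/4.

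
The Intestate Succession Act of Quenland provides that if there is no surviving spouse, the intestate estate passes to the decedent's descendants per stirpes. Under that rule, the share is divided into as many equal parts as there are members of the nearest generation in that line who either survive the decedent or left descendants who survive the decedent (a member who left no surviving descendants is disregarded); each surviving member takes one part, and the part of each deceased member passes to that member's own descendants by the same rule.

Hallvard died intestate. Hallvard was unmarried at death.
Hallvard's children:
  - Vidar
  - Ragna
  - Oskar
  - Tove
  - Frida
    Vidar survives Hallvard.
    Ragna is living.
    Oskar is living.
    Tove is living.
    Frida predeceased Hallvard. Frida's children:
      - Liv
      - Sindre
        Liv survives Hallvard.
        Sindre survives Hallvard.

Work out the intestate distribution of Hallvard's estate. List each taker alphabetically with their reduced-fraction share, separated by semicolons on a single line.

Liv 1/10; Oskar 1/5; Ragna 1/5; Sindre 1/10; Tove 1/5; Vidar 1/5

There is no surviving spouse, so the entire estate passes to Hallvard's descendants per stirpes.
The estate is divided into 5 equal shares of 1/5 among Vidar, Ragna, Oskar, Tove, Frida.
Vidar is living and takes 1/5.
Ragna is living and takes 1/5.
Oskar is living and takes 1/5.
Tove is living and takes 1/5.
Frida predeceased; the 1/5 allotted to Frida's branch passes to Frida's issue by representation.
The 1/5 is divided into 2 equal shares of 1/10 among Liv, Sindre.
Liv is living and takes 1/10.
Sindre is living and takes 1/10.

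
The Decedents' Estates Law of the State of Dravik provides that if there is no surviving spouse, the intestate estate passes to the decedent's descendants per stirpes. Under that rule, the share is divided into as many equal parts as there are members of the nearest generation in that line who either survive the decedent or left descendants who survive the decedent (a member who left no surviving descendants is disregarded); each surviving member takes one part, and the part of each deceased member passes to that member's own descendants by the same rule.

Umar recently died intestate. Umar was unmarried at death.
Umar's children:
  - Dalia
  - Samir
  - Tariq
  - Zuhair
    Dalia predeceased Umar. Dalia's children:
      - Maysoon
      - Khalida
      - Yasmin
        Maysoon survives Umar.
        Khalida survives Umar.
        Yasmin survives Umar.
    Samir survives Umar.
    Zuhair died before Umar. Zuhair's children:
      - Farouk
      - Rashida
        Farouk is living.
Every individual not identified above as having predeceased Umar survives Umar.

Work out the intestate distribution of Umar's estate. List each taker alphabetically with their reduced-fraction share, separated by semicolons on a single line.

There is no surviving spouse, so the entire estate passes to Umar's descendants per stirpes.
The estate is divided into 4 equal shares of 1/4 among Dalia, Samir, Tariq, Zuhair.
Dalia predeceased; the 1/4 allotted to Dalia's branch passes to Dalia's issue by representation.
The 1/4 is divided into 3 equal shares of 1/12 among Maysoon, Khalida, Yasmin.
Maysoon is living and takes 1/12.
Khalida is living and takes 1/12.
Yasmin is living and takes 1/12.
Samir is living and takes 1/4.
Tariq is living and takes 1/4.
Zuhair predeceased; the 1/4 allotted to Zuhair's branch passes to Zuhair's issue by representation.
The 1/4 is divided into 2 equal shares of 1/8 among Farouk, Rashida.
Farouk is living and takes 1/8.
Rashida is living and takes 1/8.

Farouk 1/8; Khalida 1/12; Maysoon 1/12; Rashida 1/8; Samir 1/4; Tariq 1/4; Yasmin 1/12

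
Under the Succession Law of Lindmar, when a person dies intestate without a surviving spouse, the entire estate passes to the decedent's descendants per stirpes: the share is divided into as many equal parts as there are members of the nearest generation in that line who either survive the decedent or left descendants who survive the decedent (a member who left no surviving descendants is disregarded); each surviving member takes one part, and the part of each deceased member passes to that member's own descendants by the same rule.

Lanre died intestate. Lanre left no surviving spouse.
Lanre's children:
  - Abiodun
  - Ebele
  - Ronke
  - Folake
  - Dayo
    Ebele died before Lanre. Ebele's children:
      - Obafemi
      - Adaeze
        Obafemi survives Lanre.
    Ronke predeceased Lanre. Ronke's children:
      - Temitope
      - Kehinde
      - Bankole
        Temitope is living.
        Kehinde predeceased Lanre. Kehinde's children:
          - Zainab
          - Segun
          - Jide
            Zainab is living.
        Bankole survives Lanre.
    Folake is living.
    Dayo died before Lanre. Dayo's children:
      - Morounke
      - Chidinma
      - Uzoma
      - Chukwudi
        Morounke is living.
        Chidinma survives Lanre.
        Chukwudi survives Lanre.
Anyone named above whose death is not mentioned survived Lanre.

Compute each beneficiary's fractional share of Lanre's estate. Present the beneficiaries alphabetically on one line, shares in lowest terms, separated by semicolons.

Abiodun 1/5; Adaeze 1/10; Bankole 1/15; Chidinma 1/20; Chukwudi 1/20; Folake 1/5; Jide 1/45; Morounke 1/20; Obafemi 1/10; Segun 1/45; Temitope 1/15; Uzoma 1/20; Zainab 1/45

There is no surviving spouse, so the entire estate passes to Lanre's descendants per stirpes.
The estate is divided into 5 equal shares of 1/5 among Abiodun, Ebele, Ronke, Folake, Dayo.
Abiodun is living and takes 1/5.
Ebele predeceased; the 1/5 allotted to Ebele's branch passes to Ebele's issue by representation.
The 1/5 is divided into 2 equal shares of 1/10 among Obafemi, Adaeze.
Obafemi is living and takes 1/10.
Adaeze is living and takes 1/10.
Ronke predeceased; the 1/5 allotted to Ronke's branch passes to Ronke's issue by representation.
The 1/5 is divided into 3 equal shares of 1/15 among Temitope, Kehinde, Bankole.
Temitope is living and takes 1/15.
Kehinde predeceased; the 1/15 allotted to Kehinde's branch passes to Kehinde's issue by representation.
The 1/15 is divided into 3 equal shares of 1/45 among Zainab, Segun, Jide.
Zainab is living and takes 1/45.
Segun is living and takes 1/45.
Jide is living and takes 1/45.
Bankole is living and takes 1/15.
Folake is living and takes 1/5.
Dayo predeceased; the 1/5 allotted to Dayo's branch passes to Dayo's issue by representation.
The 1/5 is divided into 4 equal shares of 1/20 among Morounke, Chidinma, Uzoma, Chukwudi.
Morounke is living and takes 1/20.
Chidinma is living and takes 1/20.
Uzoma is living and takes 1/20.
Chukwudi is living and takes 1/20.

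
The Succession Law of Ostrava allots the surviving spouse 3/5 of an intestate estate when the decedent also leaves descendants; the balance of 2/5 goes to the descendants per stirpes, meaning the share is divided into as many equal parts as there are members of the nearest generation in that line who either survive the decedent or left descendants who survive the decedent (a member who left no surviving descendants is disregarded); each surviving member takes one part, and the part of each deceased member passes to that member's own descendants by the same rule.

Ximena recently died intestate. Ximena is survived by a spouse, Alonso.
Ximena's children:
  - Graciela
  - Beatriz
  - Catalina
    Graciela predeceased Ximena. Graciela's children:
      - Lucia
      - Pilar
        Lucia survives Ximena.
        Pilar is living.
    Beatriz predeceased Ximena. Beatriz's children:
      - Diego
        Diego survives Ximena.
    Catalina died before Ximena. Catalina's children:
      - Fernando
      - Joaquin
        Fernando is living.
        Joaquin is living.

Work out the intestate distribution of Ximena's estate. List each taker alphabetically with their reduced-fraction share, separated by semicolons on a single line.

Alonso, as surviving spouse, takes 3/5.
The remaining 2/5 passes to Ximena's descendants per stirpes.
The 2/5 is divided into 3 equal shares of 2/15 among Graciela, Beatriz, Catalina.
Graciela predeceased; the 2/15 allotted to Graciela's branch passes to Graciela's issue by representation.
The 2/15 is divided into 2 equal shares of 1/15 among Lucia, Pilar.
Lucia is living and takes 1/15.
Pilar is living and takes 1/15.
Beatriz predeceased; the 2/15 allotted to Beatriz's branch passes to Beatriz's issue by representation.
Diego is the sole taker at this level and receives the full 2/15.
Catalina predeceased; the 2/15 allotted to Catalina's branch passes to Catalina's issue by representation.
The 2/15 is divided into 2 equal shares of 1/15 among Fernando, Joaquin.
Fernando is living and takes 1/15.
Joaquin is living and takes 1/15.

Alonso 3/5; Diego 2/15; Fernando 1/15; Joaquin 1/15; Lucia 1/15; Pilar 1/15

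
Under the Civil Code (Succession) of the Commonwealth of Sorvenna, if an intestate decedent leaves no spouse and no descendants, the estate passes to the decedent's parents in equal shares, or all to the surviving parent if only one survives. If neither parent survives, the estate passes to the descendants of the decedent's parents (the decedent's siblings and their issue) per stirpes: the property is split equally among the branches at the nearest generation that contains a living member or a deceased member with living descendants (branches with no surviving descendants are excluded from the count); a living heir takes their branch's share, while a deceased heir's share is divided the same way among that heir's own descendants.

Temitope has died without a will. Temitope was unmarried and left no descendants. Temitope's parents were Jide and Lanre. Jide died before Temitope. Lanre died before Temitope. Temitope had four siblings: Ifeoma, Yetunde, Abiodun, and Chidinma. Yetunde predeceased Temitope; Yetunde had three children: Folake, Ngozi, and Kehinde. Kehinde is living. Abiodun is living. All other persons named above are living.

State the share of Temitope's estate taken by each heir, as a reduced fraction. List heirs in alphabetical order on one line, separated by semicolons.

Neither parent survives and there are no descendants, so the estate passes to Temitope's siblings and their issue per stirpes.
The estate is divided into 4 equal shares of 1/4 among Ifeoma, Yetunde, Abiodun, Chidinma.
Ifeoma is living and takes 1/4.
Yetunde predeceased; the 1/4 allotted to Yetunde's branch passes to Yetunde's issue by representation.
The 1/4 is divided into 3 equal shares of 1/12 among Folake, Ngozi, Kehinde.
Folake is living and takes 1/12.
Ngozi is living and takes 1/12.
Kehinde is living and takes 1/12.
Abiodun is living and takes 1/4.
Chidinma is living and takes 1/4.

Abiodun 1/4; Chidinma 1/4; Folake 1/12; Ifeoma 1/4; Kehinde 1/12; Ngozi 1/12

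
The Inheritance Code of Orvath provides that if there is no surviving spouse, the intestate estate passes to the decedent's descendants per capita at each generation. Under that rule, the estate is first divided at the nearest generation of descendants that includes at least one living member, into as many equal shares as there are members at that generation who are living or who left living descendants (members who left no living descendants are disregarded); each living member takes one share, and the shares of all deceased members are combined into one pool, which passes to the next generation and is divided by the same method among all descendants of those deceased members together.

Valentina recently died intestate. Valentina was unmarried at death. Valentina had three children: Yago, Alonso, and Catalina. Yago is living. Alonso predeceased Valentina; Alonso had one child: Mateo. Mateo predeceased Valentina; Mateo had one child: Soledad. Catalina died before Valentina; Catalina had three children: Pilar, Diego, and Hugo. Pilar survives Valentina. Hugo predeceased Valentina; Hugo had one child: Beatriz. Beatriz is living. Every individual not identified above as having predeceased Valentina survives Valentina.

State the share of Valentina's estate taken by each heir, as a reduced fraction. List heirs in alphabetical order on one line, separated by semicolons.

Beatriz 1/6; Diego 1/6; Pilar 1/6; Soledad 1/6; Yago 1/3

There is no surviving spouse, so the entire estate passes to Valentina's descendants per capita at each generation.
At generation 1 (Yago, Alonso, Catalina) there are 3 shares of (1)/3 = 1/3 each.
Living: Yago — each takes 1/3.
Deceased: Alonso and Catalina. Their combined 2/3 is pooled and carried to generation 2.
At generation 2 (Mateo, Pilar, Diego, Hugo) there are 4 shares of (2/3)/4 = 1/6 each.
Living: Pilar and Diego — each takes 1/6.
Deceased: Mateo and Hugo. Their combined 1/3 is pooled and carried to generation 3.
At generation 3 (Soledad, Beatriz) there are 2 shares of (1/3)/2 = 1/6 each.
Living: Soledad and Beatriz — each takes 1/6.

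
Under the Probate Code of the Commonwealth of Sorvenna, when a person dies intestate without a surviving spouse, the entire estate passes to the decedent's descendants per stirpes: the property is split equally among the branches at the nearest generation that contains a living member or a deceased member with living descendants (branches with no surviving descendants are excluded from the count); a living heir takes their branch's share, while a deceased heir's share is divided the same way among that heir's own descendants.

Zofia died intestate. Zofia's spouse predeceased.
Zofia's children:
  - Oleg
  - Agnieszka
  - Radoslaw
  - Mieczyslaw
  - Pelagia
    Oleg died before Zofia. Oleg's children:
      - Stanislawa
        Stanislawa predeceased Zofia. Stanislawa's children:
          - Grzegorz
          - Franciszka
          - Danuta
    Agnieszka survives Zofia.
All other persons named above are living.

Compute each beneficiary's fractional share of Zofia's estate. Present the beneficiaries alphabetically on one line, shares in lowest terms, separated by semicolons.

There is no surviving spouse, so the entire estate passes to Zofia's descendants per stirpes.
The estate is divided into 5 equal shares of 1/5 among Oleg, Agnieszka, Radoslaw, Mieczyslaw, Pelagia.
Oleg predeceased; the 1/5 allotted to Oleg's branch passes to Oleg's issue by representation.
Stanislawa's line is the sole branch at this level, so the full 1/5 passes to Stanislawa's issue by representation.
The 1/5 is divided into 3 equal shares of 1/15 among Grzegorz, Franciszka, Danuta.
Grzegorz is living and takes 1/15.
Franciszka is living and takes 1/15.
Danuta is living and takes 1/15.
Agnieszka is living and takes 1/5.
Radoslaw is living and takes 1/5.
Mieczyslaw is living and takes 1/5.
Pelagia is living and takes 1/5.

Agnieszka 1/5; Danuta 1/15; Franciszka 1/15; Grzegorz 1/15; Mieczyslaw 1/5; Pelagia 1/5; Radoslaw 1/5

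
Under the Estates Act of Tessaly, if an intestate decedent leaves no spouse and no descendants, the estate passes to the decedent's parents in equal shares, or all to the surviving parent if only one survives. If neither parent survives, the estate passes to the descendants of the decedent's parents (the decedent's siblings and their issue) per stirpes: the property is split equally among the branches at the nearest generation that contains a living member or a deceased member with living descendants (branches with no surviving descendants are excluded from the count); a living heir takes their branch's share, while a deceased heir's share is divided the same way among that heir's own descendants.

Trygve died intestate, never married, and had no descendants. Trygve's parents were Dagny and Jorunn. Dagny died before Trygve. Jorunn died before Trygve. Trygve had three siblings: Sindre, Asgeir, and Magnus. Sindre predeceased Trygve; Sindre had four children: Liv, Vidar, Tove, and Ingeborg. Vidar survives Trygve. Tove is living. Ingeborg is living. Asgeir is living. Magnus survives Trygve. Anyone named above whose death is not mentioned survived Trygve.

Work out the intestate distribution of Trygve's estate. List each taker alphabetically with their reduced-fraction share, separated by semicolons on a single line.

Asgeir 1/3; Ingeborg 1/12; Liv 1/12; Magnus 1/3; Tove 1/12; Vidar 1/12

Neither parent survives and there are no descendants, so the estate passes to Trygve's siblings and their issue per stirpes.
The estate is divided into 3 equal shares of 1/3 among Sindre, Asgeir, Magnus.
Sindre predeceased; the 1/3 allotted to Sindre's branch passes to Sindre's issue by representation.
The 1/3 is divided into 4 equal shares of 1/12 among Liv, Vidar, Tove, Ingeborg.
Liv is living and takes 1/12.
Vidar is living and takes 1/12.
Tove is living and takes 1/12.
Ingeborg is living and takes 1/12.
Asgeir is living and takes 1/3.
Magnus is living and takes 1/3.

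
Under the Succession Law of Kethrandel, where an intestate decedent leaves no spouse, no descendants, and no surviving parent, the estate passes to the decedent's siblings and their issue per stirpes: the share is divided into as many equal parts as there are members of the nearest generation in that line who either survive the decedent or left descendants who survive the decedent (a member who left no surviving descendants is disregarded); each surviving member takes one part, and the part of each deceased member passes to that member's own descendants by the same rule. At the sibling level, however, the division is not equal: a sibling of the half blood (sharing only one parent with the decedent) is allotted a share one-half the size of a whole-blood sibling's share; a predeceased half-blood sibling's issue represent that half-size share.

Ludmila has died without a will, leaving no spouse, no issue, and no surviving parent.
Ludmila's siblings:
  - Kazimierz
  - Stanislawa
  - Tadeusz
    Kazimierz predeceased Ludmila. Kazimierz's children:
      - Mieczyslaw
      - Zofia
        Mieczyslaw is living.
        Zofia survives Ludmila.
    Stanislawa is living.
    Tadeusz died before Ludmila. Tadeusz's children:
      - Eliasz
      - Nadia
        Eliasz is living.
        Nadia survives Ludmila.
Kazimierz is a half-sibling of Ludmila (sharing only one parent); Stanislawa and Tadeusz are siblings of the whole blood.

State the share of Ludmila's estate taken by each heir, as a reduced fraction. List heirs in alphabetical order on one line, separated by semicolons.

No spouse, descendants, or parent survives, so the estate passes to Ludmila's siblings per stirpes.
Half-blood siblings count for one-half the weight of whole-blood siblings at the initial division.
Dividing 1 in proportion to weights (total weight 5/2): Kazimierz (weight 1/2) → 1/5; Stanislawa (weight 1) → 2/5; Tadeusz (weight 1) → 2/5.
Kazimierz predeceased; the 1/5 allotted to Kazimierz's branch passes to Kazimierz's issue by representation.
The 1/5 is divided into 2 equal shares of 1/10 among Mieczyslaw, Zofia.
Mieczyslaw is living and takes 1/10.
Zofia is living and takes 1/10.
Stanislawa is living and takes 2/5.
Tadeusz predeceased; the 2/5 allotted to Tadeusz's branch passes to Tadeusz's issue by representation.
The 2/5 is divided into 2 equal shares of 1/5 among Eliasz, Nadia.
Eliasz is living and takes 1/5.
Nadia is living and takes 1/5.

Eliasz 1/5; Mieczyslaw 1/10; Nadia 1/5; Stanislawa 2/5; Zofia 1/10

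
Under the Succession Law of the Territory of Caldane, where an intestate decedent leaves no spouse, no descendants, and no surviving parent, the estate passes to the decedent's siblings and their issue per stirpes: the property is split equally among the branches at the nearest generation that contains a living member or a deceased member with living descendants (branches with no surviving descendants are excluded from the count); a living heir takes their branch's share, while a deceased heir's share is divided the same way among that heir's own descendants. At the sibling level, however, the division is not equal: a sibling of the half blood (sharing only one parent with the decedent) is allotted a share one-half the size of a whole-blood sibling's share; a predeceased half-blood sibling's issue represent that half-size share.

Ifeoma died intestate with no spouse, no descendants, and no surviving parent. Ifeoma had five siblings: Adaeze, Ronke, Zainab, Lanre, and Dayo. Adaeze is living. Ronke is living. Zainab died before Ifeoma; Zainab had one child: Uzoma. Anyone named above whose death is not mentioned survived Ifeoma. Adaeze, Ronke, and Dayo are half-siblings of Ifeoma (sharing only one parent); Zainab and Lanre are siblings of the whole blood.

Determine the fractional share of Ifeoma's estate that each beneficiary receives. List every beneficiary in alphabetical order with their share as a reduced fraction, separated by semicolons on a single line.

No spouse, descendants, or parent survives, so the estate passes to Ifeoma's siblings per stirpes.
Half-blood siblings count for one-half the weight of whole-blood siblings at the initial division.
Dividing 1 in proportion to weights (total weight 7/2): Adaeze (weight 1/2) → 1/7; Ronke (weight 1/2) → 1/7; Zainab (weight 1) → 2/7; Lanre (weight 1) → 2/7; Dayo (weight 1/2) → 1/7.
Adaeze is living and takes 1/7.
Ronke is living and takes 1/7.
Zainab predeceased; the 2/7 allotted to Zainab's branch passes to Zainab's issue by representation.
Uzoma is the sole taker at this level and receives the full 2/7.
Lanre is living and takes 2/7.
Dayo is living and takes 1/7.

Adaeze 1/7; Dayo 1/7; Lanre 2/7; Ronke 1/7; Uzoma 2/7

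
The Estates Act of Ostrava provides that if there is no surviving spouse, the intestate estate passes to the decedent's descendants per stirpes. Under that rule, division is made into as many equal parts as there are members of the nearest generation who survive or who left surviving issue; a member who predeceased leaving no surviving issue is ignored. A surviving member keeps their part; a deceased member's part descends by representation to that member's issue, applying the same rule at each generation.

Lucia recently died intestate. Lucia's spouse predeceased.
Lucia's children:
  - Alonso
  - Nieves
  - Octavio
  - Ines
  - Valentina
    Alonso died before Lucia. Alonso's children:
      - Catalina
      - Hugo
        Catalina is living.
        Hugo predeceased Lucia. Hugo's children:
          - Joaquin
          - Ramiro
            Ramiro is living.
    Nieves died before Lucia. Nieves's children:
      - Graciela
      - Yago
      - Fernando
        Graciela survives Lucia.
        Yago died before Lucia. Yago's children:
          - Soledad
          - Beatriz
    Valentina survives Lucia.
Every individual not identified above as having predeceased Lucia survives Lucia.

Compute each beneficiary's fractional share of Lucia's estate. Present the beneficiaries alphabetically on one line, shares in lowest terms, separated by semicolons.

Beatriz 1/30; Catalina 1/10; Fernando 1/15; Graciela 1/15; Ines 1/5; Joaquin 1/20; Octavio 1/5; Ramiro 1/20; Soledad 1/30; Valentina 1/5

There is no surviving spouse, so the entire estate passes to Lucia's descendants per stirpes.
The estate is divided into 5 equal shares of 1/5 among Alonso, Nieves, Octavio, Ines, Valentina.
Alonso predeceased; the 1/5 allotted to Alonso's branch passes to Alonso's issue by representation.
The 1/5 is divided into 2 equal shares of 1/10 among Catalina, Hugo.
Catalina is living and takes 1/10.
Hugo predeceased; the 1/10 allotted to Hugo's branch passes to Hugo's issue by representation.
The 1/10 is divided into 2 equal shares of 1/20 among Joaquin, Ramiro.
Joaquin is living and takes 1/20.
Ramiro is living and takes 1/20.
Nieves predeceased; the 1/5 allotted to Nieves's branch passes to Nieves's issue by representation.
The 1/5 is divided into 3 equal shares of 1/15 among Graciela, Yago, Fernando.
Graciela is living and takes 1/15.
Yago predeceased; the 1/15 allotted to Yago's branch passes to Yago's issue by representation.
The 1/15 is divided into 2 equal shares of 1/30 among Soledad, Beatriz.
Soledad is living and takes 1/30.
Beatriz is living and takes 1/30.
Fernando is living and takes 1/15.
Octavio is living and takes 1/5.
Ines is living and takes 1/5.
Valentina is living and takes 1/5.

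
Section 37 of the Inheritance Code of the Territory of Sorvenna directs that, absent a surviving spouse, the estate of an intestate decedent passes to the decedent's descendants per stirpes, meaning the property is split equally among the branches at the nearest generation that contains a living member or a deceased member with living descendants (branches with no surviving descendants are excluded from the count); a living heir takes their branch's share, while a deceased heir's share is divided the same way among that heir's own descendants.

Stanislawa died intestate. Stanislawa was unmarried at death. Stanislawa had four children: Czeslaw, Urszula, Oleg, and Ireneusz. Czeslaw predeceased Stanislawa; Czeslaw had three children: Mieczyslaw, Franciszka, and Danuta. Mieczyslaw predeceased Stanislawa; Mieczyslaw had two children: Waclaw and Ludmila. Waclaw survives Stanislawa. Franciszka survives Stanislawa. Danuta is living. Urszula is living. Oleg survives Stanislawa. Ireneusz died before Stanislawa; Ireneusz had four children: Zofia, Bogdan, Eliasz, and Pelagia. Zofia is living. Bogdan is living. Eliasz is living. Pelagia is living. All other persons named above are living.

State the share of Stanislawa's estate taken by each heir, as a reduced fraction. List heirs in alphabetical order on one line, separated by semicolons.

There is no surviving spouse, so the entire estate passes to Stanislawa's descendants per stirpes.
The estate is divided into 4 equal shares of 1/4 among Czeslaw, Urszula, Oleg, Ireneusz.
Czeslaw predeceased; the 1/4 allotted to Czeslaw's branch passes to Czeslaw's issue by representation.
The 1/4 is divided into 3 equal shares of 1/12 among Mieczyslaw, Franciszka, Danuta.
Mieczyslaw predeceased; the 1/12 allotted to Mieczyslaw's branch passes to Mieczyslaw's issue by representation.
The 1/12 is divided into 2 equal shares of 1/24 among Waclaw, Ludmila.
Waclaw is living and takes 1/24.
Ludmila is living and takes 1/24.
Franciszka is living and takes 1/12.
Danuta is living and takes 1/12.
Urszula is living and takes 1/4.
Oleg is living and takes 1/4.
Ireneusz predeceased; the 1/4 allotted to Ireneusz's branch passes to Ireneusz's issue by representation.
The 1/4 is divided into 4 equal shares of 1/16 among Zofia, Bogdan, Eliasz, Pelagia.
Zofia is living and takes 1/16.
Bogdan is living and takes 1/16.
Eliasz is living and takes 1/16.
Pelagia is living and takes 1/16.

Bogdan 1/16; Danuta 1/12; Eliasz 1/16; Franciszka 1/12; Ludmila 1/24; Oleg 1/4; Pelagia 1/16; Urszula 1/4; Waclaw 1/24; Zofia 1/16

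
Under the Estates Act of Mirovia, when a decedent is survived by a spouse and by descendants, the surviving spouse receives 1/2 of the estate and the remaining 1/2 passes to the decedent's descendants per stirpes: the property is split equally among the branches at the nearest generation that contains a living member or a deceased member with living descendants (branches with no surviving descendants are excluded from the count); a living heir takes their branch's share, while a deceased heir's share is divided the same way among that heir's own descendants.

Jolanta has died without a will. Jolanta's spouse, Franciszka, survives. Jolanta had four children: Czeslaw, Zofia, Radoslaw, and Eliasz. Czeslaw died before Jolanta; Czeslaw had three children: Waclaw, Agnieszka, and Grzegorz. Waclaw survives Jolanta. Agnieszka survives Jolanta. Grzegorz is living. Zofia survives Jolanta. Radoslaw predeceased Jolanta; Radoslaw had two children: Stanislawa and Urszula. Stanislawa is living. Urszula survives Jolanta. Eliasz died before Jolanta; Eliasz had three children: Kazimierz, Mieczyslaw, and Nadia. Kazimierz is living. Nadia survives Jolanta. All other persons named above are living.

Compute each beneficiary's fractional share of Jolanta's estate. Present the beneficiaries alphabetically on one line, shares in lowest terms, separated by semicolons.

Agnieszka 1/24; Franciszka 1/2; Grzegorz 1/24; Kazimierz 1/24; Mieczyslaw 1/24; Nadia 1/24; Stanislawa 1/16; Urszula 1/16; Waclaw 1/24; Zofia 1/8

Franciszka, as surviving spouse, takes 1/2.
The remaining 1/2 passes to Jolanta's descendants per stirpes.
The 1/2 is divided into 4 equal shares of 1/8 among Czeslaw, Zofia, Radoslaw, Eliasz.
Czeslaw predeceased; the 1/8 allotted to Czeslaw's branch passes to Czeslaw's issue by representation.
The 1/8 is divided into 3 equal shares of 1/24 among Waclaw, Agnieszka, Grzegorz.
Waclaw is living and takes 1/24.
Agnieszka is living and takes 1/24.
Grzegorz is living and takes 1/24.
Zofia is living and takes 1/8.
Radoslaw predeceased; the 1/8 allotted to Radoslaw's branch passes to Radoslaw's issue by representation.
The 1/8 is divided into 2 equal shares of 1/16 among Stanislawa, Urszula.
Stanislawa is living and takes 1/16.
Urszula is living and takes 1/16.
Eliasz predeceased; the 1/8 allotted to Eliasz's branch passes to Eliasz's issue by representation.
The 1/8 is divided into 3 equal shares of 1/24 among Kazimierz, Mieczyslaw, Nadia.
Kazimierz is living and takes 1/24.
Mieczyslaw is living and takes 1/24.
Nadia is living and takes 1/24.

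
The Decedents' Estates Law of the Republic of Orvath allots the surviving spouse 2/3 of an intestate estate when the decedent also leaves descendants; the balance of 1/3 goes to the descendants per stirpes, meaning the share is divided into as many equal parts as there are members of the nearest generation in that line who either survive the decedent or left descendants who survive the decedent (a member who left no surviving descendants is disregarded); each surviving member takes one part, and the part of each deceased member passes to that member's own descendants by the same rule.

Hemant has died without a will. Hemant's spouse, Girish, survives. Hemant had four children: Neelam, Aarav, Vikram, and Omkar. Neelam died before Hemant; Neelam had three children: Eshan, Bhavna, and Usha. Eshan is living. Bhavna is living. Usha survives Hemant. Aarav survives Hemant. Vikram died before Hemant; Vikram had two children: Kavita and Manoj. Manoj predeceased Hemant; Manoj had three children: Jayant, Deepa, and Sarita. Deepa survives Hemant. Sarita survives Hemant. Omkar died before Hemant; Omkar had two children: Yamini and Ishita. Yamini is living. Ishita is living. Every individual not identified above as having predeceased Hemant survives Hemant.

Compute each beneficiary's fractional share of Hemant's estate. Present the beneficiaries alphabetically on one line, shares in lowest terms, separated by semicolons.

Aarav 1/12; Bhavna 1/36; Deepa 1/72; Eshan 1/36; Girish 2/3; Ishita 1/24; Jayant 1/72; Kavita 1/24; Sarita 1/72; Usha 1/36; Yamini 1/24

Girish, as surviving spouse, takes 2/3.
The remaining 1/3 passes to Hemant's descendants per stirpes.
The 1/3 is divided into 4 equal shares of 1/12 among Neelam, Aarav, Vikram, Omkar.
Neelam predeceased; the 1/12 allotted to Neelam's branch passes to Neelam's issue by representation.
The 1/12 is divided into 3 equal shares of 1/36 among Eshan, Bhavna, Usha.
Eshan is living and takes 1/36.
Bhavna is living and takes 1/36.
Usha is living and takes 1/36.
Aarav is living and takes 1/12.
Vikram predeceased; the 1/12 allotted to Vikram's branch passes to Vikram's issue by representation.
The 1/12 is divided into 2 equal shares of 1/24 among Kavita, Manoj.
Kavita is living and takes 1/24.
Manoj predeceased; the 1/24 allotted to Manoj's branch passes to Manoj's issue by representation.
The 1/24 is divided into 3 equal shares of 1/72 among Jayant, Deepa, Sarita.
Jayant is living and takes 1/72.
Deepa is living and takes 1/72.
Sarita is living and takes 1/72.
Omkar predeceased; the 1/12 allotted to Omkar's branch passes to Omkar's issue by representation.
The 1/12 is divided into 2 equal shares of 1/24 among Yamini, Ishita.
Yamini is living and takes 1/24.
Ishita is living and takes 1/24.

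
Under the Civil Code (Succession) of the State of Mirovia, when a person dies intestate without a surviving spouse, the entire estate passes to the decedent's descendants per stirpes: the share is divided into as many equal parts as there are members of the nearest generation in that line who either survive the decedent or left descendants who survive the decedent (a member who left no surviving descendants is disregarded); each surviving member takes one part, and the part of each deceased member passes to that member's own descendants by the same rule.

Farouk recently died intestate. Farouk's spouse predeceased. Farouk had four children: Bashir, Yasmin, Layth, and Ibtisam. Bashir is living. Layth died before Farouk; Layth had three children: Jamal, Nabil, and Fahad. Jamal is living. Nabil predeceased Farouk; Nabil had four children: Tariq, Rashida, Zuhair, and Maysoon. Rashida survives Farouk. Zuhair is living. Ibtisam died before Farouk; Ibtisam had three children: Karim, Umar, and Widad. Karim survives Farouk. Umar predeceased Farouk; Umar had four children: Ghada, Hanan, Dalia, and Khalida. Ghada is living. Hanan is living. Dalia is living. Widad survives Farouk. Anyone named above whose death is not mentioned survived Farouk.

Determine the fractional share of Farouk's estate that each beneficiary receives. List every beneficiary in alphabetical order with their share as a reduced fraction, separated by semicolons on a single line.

There is no surviving spouse, so the entire estate passes to Farouk's descendants per stirpes.
The estate is divided into 4 equal shares of 1/4 among Bashir, Yasmin, Layth, Ibtisam.
Bashir is living and takes 1/4.
Yasmin is living and takes 1/4.
Layth predeceased; the 1/4 allotted to Layth's branch passes to Layth's issue by representation.
The 1/4 is divided into 3 equal shares of 1/12 among Jamal, Nabil, Fahad.
Jamal is living and takes 1/12.
Nabil predeceased; the 1/12 allotted to Nabil's branch passes to Nabil's issue by representation.
The 1/12 is divided into 4 equal shares of 1/48 among Tariq, Rashida, Zuhair, Maysoon.
Tariq is living and takes 1/48.
Rashida is living and takes 1/48.
Zuhair is living and takes 1/48.
Maysoon is living and takes 1/48.
Fahad is living and takes 1/12.
Ibtisam predeceased; the 1/4 allotted to Ibtisam's branch passes to Ibtisam's issue by representation.
The 1/4 is divided into 3 equal shares of 1/12 among Karim, Umar, Widad.
Karim is living and takes 1/12.
Umar predeceased; the 1/12 allotted to Umar's branch passes to Umar's issue by representation.
The 1/12 is divided into 4 equal shares of 1/48 among Ghada, Hanan, Dalia, Khalida.
Ghada is living and takes 1/48.
Hanan is living and takes 1/48.
Dalia is living and takes 1/48.
Khalida is living and takes 1/48.
Widad is living and takes 1/12.

Bashir 1/4; Dalia 1/48; Fahad 1/12; Ghada 1/48; Hanan 1/48; Jamal 1/12; Karim 1/12; Khalida 1/48; Maysoon 1/48; Rashida 1/48; Tariq 1/48; Widad 1/12; Yasmin 1/4; Zuhair 1/48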